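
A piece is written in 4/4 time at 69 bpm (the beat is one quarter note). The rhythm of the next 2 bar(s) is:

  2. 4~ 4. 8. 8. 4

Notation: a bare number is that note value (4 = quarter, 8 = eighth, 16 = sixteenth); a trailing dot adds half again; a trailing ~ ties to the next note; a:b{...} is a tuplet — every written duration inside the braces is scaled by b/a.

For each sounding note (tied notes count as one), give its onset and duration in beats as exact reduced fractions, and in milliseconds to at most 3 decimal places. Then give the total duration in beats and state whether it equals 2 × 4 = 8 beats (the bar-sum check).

1) 0.0ms=0b +2608.696ms=3b
2) 2608.696ms=3b +2173.913ms=5/2b
3) 4782.609ms=11/2b +652.174ms=3/4b
4) 5434.783ms=25/4b +652.174ms=3/4b
5) 6086.957ms=7b +869.565ms=1b
Σ=8b of 8 (69bpm 4/4) — PASS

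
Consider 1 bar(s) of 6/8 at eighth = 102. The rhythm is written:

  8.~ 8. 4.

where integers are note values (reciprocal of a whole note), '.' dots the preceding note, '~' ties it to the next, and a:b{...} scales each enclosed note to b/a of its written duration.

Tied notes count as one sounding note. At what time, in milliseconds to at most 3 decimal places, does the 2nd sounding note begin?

note 2 onset = 3b = 1764.706ms

1. 0.0ms @ 0 + 1764.706ms (3)
2. 1764.706ms @ 3 + 1764.706ms (3)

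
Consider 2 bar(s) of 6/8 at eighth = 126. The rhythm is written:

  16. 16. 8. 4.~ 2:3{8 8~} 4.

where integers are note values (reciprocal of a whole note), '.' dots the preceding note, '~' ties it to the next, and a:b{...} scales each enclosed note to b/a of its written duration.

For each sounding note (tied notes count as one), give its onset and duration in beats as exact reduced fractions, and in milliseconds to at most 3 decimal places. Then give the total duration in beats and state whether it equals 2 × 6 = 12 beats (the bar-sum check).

1) 0.0ms=0b +357.143ms=3/4b
2) 357.143ms=3/4b +357.143ms=3/4b
3) 714.286ms=3/2b +714.286ms=3/2b
4) 1428.571ms=3b +2142.857ms=9/2b
5) 3571.429ms=15/2b +2142.857ms=9/2b
Σ=12b of 12 (126bpm 6/8) — PASS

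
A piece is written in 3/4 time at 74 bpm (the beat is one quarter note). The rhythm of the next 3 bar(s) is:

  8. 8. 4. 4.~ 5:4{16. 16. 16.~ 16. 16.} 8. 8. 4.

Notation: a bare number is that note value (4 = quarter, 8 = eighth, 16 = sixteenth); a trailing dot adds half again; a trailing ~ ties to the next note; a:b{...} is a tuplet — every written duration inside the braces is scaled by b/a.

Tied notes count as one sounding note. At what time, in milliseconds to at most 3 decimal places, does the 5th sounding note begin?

note 5 onset = 24/5b = 3891.892ms

1. 0.0ms @ 0 + 608.108ms (3/4)
2. 608.108ms @ 3/4 + 608.108ms (3/4)
3. 1216.216ms @ 3/2 + 1216.216ms (3/2)
4. 2432.432ms @ 3 + 1459.459ms (9/5)
5. 3891.892ms @ 24/5 + 243.243ms (3/10)
6. 4135.135ms @ 51/10 + 486.486ms (3/5)
7. 4621.622ms @ 57/10 + 243.243ms (3/10)
8. 4864.865ms @ 6 + 608.108ms (3/4)
9. 5472.973ms @ 27/4 + 608.108ms (3/4)
10. 6081.081ms @ 15/2 + 1216.216ms (3/2)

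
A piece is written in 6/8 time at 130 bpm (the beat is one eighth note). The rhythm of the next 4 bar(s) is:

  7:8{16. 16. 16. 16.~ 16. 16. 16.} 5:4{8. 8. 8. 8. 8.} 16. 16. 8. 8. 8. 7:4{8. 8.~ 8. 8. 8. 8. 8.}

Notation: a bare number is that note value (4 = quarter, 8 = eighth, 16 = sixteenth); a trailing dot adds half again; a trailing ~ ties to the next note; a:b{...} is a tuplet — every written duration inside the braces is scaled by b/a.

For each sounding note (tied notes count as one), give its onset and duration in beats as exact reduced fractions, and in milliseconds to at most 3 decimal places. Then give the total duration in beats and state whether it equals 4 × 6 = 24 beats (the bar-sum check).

1) 0.0ms=0b +395.604ms=6/7b
2) 395.604ms=6/7b +395.604ms=6/7b
3) 791.209ms=12/7b +395.604ms=6/7b
4) 1186.813ms=18/7b +791.209ms=12/7b
5) 1978.022ms=30/7b +395.604ms=6/7b
6) 2373.626ms=36/7b +395.604ms=6/7b
7) 2769.231ms=6b +553.846ms=6/5b
8) 3323.077ms=36/5b +553.846ms=6/5b
9) 3876.923ms=42/5b +553.846ms=6/5b
10) 4430.769ms=48/5b +553.846ms=6/5b
11) 4984.615ms=54/5b +553.846ms=6/5b
12) 5538.462ms=12b +346.154ms=3/4b
13) 5884.615ms=51/4b +346.154ms=3/4b
14) 6230.769ms=27/2b +692.308ms=3/2b
15) 6923.077ms=15b +692.308ms=3/2b
16) 7615.385ms=33/2b +692.308ms=3/2b
17) 8307.692ms=18b +395.604ms=6/7b
18) 8703.297ms=132/7b +791.209ms=12/7b
19) 9494.505ms=144/7b +395.604ms=6/7b
20) 9890.11ms=150/7b +395.604ms=6/7b
21) 10285.714ms=156/7b +395.604ms=6/7b
22) 10681.319ms=162/7b +395.604ms=6/7b
Σ=24b of 24 (130bpm 6/8) — PASS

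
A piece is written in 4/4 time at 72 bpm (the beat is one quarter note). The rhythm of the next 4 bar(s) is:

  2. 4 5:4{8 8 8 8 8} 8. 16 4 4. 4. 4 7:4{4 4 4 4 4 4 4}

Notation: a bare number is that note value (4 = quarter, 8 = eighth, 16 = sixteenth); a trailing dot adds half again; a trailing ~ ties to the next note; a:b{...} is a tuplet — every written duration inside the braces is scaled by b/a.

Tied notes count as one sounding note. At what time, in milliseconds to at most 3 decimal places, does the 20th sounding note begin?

note 20 onset = 108/7b = 12857.143ms

1. 0.0ms @ 0 + 2500.0ms (3)
2. 2500.0ms @ 3 + 833.333ms (1)
3. 3333.333ms @ 4 + 333.333ms (2/5)
4. 3666.667ms @ 22/5 + 333.333ms (2/5)
5. 4000.0ms @ 24/5 + 333.333ms (2/5)
6. 4333.333ms @ 26/5 + 333.333ms (2/5)
7. 4666.667ms @ 28/5 + 333.333ms (2/5)
8. 5000.0ms @ 6 + 625.0ms (3/4)
9. 5625.0ms @ 27/4 + 208.333ms (1/4)
10. 5833.333ms @ 7 + 833.333ms (1)
11. 6666.667ms @ 8 + 1250.0ms (3/2)
12. 7916.667ms @ 19/2 + 1250.0ms (3/2)
13. 9166.667ms @ 11 + 833.333ms (1)
14. 10000.0ms @ 12 + 476.19ms (4/7)
15. 10476.19ms @ 88/7 + 476.19ms (4/7)
16. 10952.381ms @ 92/7 + 476.19ms (4/7)
17. 11428.571ms @ 96/7 + 476.19ms (4/7)
18. 11904.762ms @ 100/7 + 476.19ms (4/7)
19. 12380.952ms @ 104/7 + 476.19ms (4/7)
20. 12857.143ms @ 108/7 + 476.19ms (4/7)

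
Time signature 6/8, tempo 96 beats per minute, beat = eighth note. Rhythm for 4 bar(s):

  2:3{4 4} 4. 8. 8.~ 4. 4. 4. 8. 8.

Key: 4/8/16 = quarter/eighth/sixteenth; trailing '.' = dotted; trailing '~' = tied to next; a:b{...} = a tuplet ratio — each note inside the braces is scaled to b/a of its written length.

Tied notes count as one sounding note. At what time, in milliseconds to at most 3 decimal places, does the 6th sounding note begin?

1. 0.0ms @ 0 + 1875.0ms (3)
2. 1875.0ms @ 3 + 1875.0ms (3)
3. 3750.0ms @ 6 + 1875.0ms (3)
4. 5625.0ms @ 9 + 937.5ms (3/2)
5. 6562.5ms @ 21/2 + 2812.5ms (9/2)
6. 9375.0ms @ 15 + 1875.0ms (3)
7. 11250.0ms @ 18 + 1875.0ms (3)
8. 13125.0ms @ 21 + 937.5ms (3/2)
9. 14062.5ms @ 45/2 + 937.5ms (3/2)

note 6 onset = 15b = 9375.0ms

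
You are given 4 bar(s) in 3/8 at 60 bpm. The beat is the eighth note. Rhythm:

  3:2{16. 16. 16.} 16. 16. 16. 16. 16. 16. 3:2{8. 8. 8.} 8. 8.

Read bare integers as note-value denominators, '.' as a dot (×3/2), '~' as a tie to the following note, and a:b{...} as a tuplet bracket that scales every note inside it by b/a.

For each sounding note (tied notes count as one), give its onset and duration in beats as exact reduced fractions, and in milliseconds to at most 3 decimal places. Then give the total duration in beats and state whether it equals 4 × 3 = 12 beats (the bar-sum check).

1) 0.0ms=0b +500.0ms=1/2b
2) 500.0ms=1/2b +500.0ms=1/2b
3) 1000.0ms=1b +500.0ms=1/2b
4) 1500.0ms=3/2b +750.0ms=3/4b
5) 2250.0ms=9/4b +750.0ms=3/4b
6) 3000.0ms=3b +750.0ms=3/4b
7) 3750.0ms=15/4b +750.0ms=3/4b
8) 4500.0ms=9/2b +750.0ms=3/4b
9) 5250.0ms=21/4b +750.0ms=3/4b
10) 6000.0ms=6b +1000.0ms=1b
11) 7000.0ms=7b +1000.0ms=1b
12) 8000.0ms=8b +1000.0ms=1b
13) 9000.0ms=9b +1500.0ms=3/2b
14) 10500.0ms=21/2b +1500.0ms=3/2b
Σ=12b of 12 (60bpm 3/8) — PASS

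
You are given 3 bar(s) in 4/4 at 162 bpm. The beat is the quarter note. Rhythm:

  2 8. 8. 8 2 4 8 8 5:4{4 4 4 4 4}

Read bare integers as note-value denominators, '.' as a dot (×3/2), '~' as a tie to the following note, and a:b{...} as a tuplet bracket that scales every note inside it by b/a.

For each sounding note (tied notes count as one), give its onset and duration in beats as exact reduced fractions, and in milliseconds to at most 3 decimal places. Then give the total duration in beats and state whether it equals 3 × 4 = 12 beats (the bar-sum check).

1) 0.0ms=0b +740.741ms=2b
2) 740.741ms=2b +277.778ms=3/4b
3) 1018.519ms=11/4b +277.778ms=3/4b
4) 1296.296ms=7/2b +185.185ms=1/2b
5) 1481.481ms=4b +740.741ms=2b
6) 2222.222ms=6b +370.37ms=1b
7) 2592.593ms=7b +185.185ms=1/2b
8) 2777.778ms=15/2b +185.185ms=1/2b
9) 2962.963ms=8b +296.296ms=4/5b
10) 3259.259ms=44/5b +296.296ms=4/5b
11) 3555.556ms=48/5b +296.296ms=4/5b
12) 3851.852ms=52/5b +296.296ms=4/5b
13) 4148.148ms=56/5b +296.296ms=4/5b
Σ=12b of 12 (162bpm 4/4) — PASS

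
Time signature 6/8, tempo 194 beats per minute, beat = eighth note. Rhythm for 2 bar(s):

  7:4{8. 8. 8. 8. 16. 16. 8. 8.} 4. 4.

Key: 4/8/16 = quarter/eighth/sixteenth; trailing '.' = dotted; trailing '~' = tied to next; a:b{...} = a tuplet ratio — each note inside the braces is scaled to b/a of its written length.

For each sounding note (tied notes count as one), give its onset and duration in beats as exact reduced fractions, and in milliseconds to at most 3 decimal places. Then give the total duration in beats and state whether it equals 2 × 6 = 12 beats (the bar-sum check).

1) 0.0ms=0b +265.096ms=6/7b
2) 265.096ms=6/7b +265.096ms=6/7b
3) 530.191ms=12/7b +265.096ms=6/7b
4) 795.287ms=18/7b +265.096ms=6/7b
5) 1060.383ms=24/7b +132.548ms=3/7b
6) 1192.931ms=27/7b +132.548ms=3/7b
7) 1325.479ms=30/7b +265.096ms=6/7b
8) 1590.574ms=36/7b +265.096ms=6/7b
9) 1855.67ms=6b +927.835ms=3b
10) 2783.505ms=9b +927.835ms=3b
Σ=12b of 12 (194bpm 6/8) — PASS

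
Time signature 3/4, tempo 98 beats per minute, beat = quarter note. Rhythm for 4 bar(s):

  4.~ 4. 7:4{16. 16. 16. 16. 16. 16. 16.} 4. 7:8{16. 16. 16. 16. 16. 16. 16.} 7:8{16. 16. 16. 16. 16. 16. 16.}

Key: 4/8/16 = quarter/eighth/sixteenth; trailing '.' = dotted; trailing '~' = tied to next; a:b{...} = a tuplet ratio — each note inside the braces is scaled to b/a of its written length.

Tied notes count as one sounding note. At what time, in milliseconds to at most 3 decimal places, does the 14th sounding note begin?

1. 0.0ms @ 0 + 1836.735ms (3)
2. 1836.735ms @ 3 + 131.195ms (3/14)
3. 1967.93ms @ 45/14 + 131.195ms (3/14)
4. 2099.125ms @ 24/7 + 131.195ms (3/14)
5. 2230.321ms @ 51/14 + 131.195ms (3/14)
6. 2361.516ms @ 27/7 + 131.195ms (3/14)
7. 2492.711ms @ 57/14 + 131.195ms (3/14)
8. 2623.907ms @ 30/7 + 131.195ms (3/14)
9. 2755.102ms @ 9/2 + 918.367ms (3/2)
10. 3673.469ms @ 6 + 262.391ms (3/7)
11. 3935.86ms @ 45/7 + 262.391ms (3/7)
12. 4198.251ms @ 48/7 + 262.391ms (3/7)
13. 4460.641ms @ 51/7 + 262.391ms (3/7)
14. 4723.032ms @ 54/7 + 262.391ms (3/7)
15. 4985.423ms @ 57/7 + 262.391ms (3/7)
16. 5247.813ms @ 60/7 + 262.391ms (3/7)
17. 5510.204ms @ 9 + 262.391ms (3/7)
18. 5772.595ms @ 66/7 + 262.391ms (3/7)
19. 6034.985ms @ 69/7 + 262.391ms (3/7)
20. 6297.376ms @ 72/7 + 262.391ms (3/7)
21. 6559.767ms @ 75/7 + 262.391ms (3/7)
22. 6822.157ms @ 78/7 + 262.391ms (3/7)
23. 7084.548ms @ 81/7 + 262.391ms (3/7)

note 14 onset = 54/7b = 4723.032ms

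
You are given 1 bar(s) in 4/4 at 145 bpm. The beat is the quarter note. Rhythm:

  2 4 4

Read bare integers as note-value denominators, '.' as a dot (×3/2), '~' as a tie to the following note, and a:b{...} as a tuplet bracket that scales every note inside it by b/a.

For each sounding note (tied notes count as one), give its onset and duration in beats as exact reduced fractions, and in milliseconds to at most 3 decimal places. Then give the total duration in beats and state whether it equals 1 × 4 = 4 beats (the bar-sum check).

1) 0.0ms=0b +827.586ms=2b
2) 827.586ms=2b +413.793ms=1b
3) 1241.379ms=3b +413.793ms=1b
Σ=4b of 4 (145bpm 4/4) — PASS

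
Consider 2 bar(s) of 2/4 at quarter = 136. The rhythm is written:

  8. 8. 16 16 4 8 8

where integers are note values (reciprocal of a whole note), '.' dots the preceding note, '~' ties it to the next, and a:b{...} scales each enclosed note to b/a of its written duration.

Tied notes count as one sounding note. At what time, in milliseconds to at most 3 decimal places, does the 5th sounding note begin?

1. 0.0ms @ 0 + 330.882ms (3/4)
2. 330.882ms @ 3/4 + 330.882ms (3/4)
3. 661.765ms @ 3/2 + 110.294ms (1/4)
4. 772.059ms @ 7/4 + 110.294ms (1/4)
5. 882.353ms @ 2 + 441.176ms (1)
6. 1323.529ms @ 3 + 220.588ms (1/2)
7. 1544.118ms @ 7/2 + 220.588ms (1/2)

note 5 onset = 2b = 882.353ms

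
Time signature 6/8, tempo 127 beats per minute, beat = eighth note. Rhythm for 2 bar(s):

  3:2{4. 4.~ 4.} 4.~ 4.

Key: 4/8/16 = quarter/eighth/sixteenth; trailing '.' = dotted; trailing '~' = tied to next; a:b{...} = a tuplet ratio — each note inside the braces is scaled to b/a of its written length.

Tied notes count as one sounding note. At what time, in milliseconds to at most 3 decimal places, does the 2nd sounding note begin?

1. 0.0ms @ 0 + 944.882ms (2)
2. 944.882ms @ 2 + 1889.764ms (4)
3. 2834.646ms @ 6 + 2834.646ms (6)

note 2 onset = 2b = 944.882ms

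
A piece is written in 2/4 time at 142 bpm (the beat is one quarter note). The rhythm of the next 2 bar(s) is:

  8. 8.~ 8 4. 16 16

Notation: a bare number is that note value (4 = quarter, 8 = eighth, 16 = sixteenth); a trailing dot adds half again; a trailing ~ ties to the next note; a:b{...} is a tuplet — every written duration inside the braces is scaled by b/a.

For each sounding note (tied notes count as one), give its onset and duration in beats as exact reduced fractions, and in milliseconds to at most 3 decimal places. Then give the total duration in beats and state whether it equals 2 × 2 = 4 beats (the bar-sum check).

1) 0.0ms=0b +316.901ms=3/4b
2) 316.901ms=3/4b +528.169ms=5/4b
3) 845.07ms=2b +633.803ms=3/2b
4) 1478.873ms=7/2b +105.634ms=1/4b
5) 1584.507ms=15/4b +105.634ms=1/4b
Σ=4b of 4 (142bpm 2/4) — PASS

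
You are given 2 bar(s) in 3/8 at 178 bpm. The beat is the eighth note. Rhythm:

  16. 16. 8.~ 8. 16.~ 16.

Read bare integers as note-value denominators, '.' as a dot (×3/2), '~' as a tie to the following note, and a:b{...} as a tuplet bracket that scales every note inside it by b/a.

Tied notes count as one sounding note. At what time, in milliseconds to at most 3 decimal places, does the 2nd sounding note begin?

1. 0.0ms @ 0 + 252.809ms (3/4)
2. 252.809ms @ 3/4 + 252.809ms (3/4)
3. 505.618ms @ 3/2 + 1011.236ms (3)
4. 1516.854ms @ 9/2 + 505.618ms (3/2)

note 2 onset = 3/4b = 252.809ms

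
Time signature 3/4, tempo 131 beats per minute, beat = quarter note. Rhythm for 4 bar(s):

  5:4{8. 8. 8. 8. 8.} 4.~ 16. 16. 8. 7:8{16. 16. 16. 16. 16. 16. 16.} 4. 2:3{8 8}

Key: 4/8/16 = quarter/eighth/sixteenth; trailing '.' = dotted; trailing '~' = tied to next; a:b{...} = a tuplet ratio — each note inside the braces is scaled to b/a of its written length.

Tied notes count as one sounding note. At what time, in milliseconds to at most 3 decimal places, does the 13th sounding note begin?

1. 0.0ms @ 0 + 274.809ms (3/5)
2. 274.809ms @ 3/5 + 274.809ms (3/5)
3. 549.618ms @ 6/5 + 274.809ms (3/5)
4. 824.427ms @ 9/5 + 274.809ms (3/5)
5. 1099.237ms @ 12/5 + 274.809ms (3/5)
6. 1374.046ms @ 3 + 858.779ms (15/8)
7. 2232.824ms @ 39/8 + 171.756ms (3/8)
8. 2404.58ms @ 21/4 + 343.511ms (3/4)
9. 2748.092ms @ 6 + 196.292ms (3/7)
10. 2944.384ms @ 45/7 + 196.292ms (3/7)
11. 3140.676ms @ 48/7 + 196.292ms (3/7)
12. 3336.968ms @ 51/7 + 196.292ms (3/7)
13. 3533.261ms @ 54/7 + 196.292ms (3/7)
14. 3729.553ms @ 57/7 + 196.292ms (3/7)
15. 3925.845ms @ 60/7 + 196.292ms (3/7)
16. 4122.137ms @ 9 + 687.023ms (3/2)
17. 4809.16ms @ 21/2 + 343.511ms (3/4)
18. 5152.672ms @ 45/4 + 343.511ms (3/4)

note 13 onset = 54/7b = 3533.261ms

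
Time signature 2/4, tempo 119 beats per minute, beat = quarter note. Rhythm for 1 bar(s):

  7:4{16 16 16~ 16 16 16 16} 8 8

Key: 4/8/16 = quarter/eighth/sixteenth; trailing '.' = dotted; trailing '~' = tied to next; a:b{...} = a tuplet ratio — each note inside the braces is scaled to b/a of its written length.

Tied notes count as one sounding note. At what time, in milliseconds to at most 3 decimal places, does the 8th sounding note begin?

1. 0.0ms @ 0 + 72.029ms (1/7)
2. 72.029ms @ 1/7 + 72.029ms (1/7)
3. 144.058ms @ 2/7 + 144.058ms (2/7)
4. 288.115ms @ 4/7 + 72.029ms (1/7)
5. 360.144ms @ 5/7 + 72.029ms (1/7)
6. 432.173ms @ 6/7 + 72.029ms (1/7)
7. 504.202ms @ 1 + 252.101ms (1/2)
8. 756.303ms @ 3/2 + 252.101ms (1/2)

note 8 onset = 3/2b = 756.303ms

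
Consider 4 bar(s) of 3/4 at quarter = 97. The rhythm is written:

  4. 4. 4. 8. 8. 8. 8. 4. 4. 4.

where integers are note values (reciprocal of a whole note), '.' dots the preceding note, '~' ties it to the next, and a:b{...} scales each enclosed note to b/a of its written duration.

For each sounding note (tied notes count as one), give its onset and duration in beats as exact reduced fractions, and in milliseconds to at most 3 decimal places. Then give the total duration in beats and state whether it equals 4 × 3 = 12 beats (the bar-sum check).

1) 0.0ms=0b +927.835ms=3/2b
2) 927.835ms=3/2b +927.835ms=3/2b
3) 1855.67ms=3b +927.835ms=3/2b
4) 2783.505ms=9/2b +463.918ms=3/4b
5) 3247.423ms=21/4b +463.918ms=3/4b
6) 3711.34ms=6b +463.918ms=3/4b
7) 4175.258ms=27/4b +463.918ms=3/4b
8) 4639.175ms=15/2b +927.835ms=3/2b
9) 5567.01ms=9b +927.835ms=3/2b
10) 6494.845ms=21/2b +927.835ms=3/2b
Σ=12b of 12 (97bpm 3/4) — PASS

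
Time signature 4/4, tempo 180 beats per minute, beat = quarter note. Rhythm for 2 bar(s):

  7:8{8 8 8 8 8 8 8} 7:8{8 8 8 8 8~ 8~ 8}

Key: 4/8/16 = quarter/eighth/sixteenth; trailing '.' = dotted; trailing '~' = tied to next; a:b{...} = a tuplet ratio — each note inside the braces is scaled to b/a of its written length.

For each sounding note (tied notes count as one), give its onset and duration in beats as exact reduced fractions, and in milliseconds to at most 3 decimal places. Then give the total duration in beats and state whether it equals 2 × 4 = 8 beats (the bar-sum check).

1) 0.0ms=0b +190.476ms=4/7b
2) 190.476ms=4/7b +190.476ms=4/7b
3) 380.952ms=8/7b +190.476ms=4/7b
4) 571.429ms=12/7b +190.476ms=4/7b
5) 761.905ms=16/7b +190.476ms=4/7b
6) 952.381ms=20/7b +190.476ms=4/7b
7) 1142.857ms=24/7b +190.476ms=4/7b
8) 1333.333ms=4b +190.476ms=4/7b
9) 1523.81ms=32/7b +190.476ms=4/7b
10) 1714.286ms=36/7b +190.476ms=4/7b
11) 1904.762ms=40/7b +190.476ms=4/7b
12) 2095.238ms=44/7b +571.429ms=12/7b
Σ=8b of 8 (180bpm 4/4) — PASS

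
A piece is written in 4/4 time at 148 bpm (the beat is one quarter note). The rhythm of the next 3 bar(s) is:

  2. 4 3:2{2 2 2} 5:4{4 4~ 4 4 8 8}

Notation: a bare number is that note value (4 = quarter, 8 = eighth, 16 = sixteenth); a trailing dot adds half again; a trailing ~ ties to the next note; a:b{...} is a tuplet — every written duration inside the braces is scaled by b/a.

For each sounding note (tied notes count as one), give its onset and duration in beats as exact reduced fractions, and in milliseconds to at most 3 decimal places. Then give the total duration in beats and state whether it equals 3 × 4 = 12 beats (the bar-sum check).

1) 0.0ms=0b +1216.216ms=3b
2) 1216.216ms=3b +405.405ms=1b
3) 1621.622ms=4b +540.541ms=4/3b
4) 2162.162ms=16/3b +540.541ms=4/3b
5) 2702.703ms=20/3b +540.541ms=4/3b
6) 3243.243ms=8b +324.324ms=4/5b
7) 3567.568ms=44/5b +648.649ms=8/5b
8) 4216.216ms=52/5b +324.324ms=4/5b
9) 4540.541ms=56/5b +162.162ms=2/5b
10) 4702.703ms=58/5b +162.162ms=2/5b
Σ=12b of 12 (148bpm 4/4) — PASS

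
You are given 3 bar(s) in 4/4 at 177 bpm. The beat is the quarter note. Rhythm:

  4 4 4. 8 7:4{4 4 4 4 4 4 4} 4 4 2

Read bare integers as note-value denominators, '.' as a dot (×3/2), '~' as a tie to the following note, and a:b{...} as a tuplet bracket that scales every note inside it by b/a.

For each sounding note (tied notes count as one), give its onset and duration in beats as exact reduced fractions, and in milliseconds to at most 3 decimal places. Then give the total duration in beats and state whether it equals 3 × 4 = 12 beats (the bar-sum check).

1) 0.0ms=0b +338.983ms=1b
2) 338.983ms=1b +338.983ms=1b
3) 677.966ms=2b +508.475ms=3/2b
4) 1186.441ms=7/2b +169.492ms=1/2b
5) 1355.932ms=4b +193.705ms=4/7b
6) 1549.637ms=32/7b +193.705ms=4/7b
7) 1743.341ms=36/7b +193.705ms=4/7b
8) 1937.046ms=40/7b +193.705ms=4/7b
9) 2130.751ms=44/7b +193.705ms=4/7b
10) 2324.455ms=48/7b +193.705ms=4/7b
11) 2518.16ms=52/7b +193.705ms=4/7b
12) 2711.864ms=8b +338.983ms=1b
13) 3050.847ms=9b +338.983ms=1b
14) 3389.831ms=10b +677.966ms=2b
Σ=12b of 12 (177bpm 4/4) — PASS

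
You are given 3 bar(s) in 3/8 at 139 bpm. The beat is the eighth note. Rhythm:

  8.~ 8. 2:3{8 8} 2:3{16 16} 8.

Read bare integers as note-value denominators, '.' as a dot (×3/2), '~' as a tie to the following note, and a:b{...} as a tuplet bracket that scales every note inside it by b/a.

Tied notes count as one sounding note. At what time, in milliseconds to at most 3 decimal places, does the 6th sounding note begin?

1. 0.0ms @ 0 + 1294.964ms (3)
2. 1294.964ms @ 3 + 647.482ms (3/2)
3. 1942.446ms @ 9/2 + 647.482ms (3/2)
4. 2589.928ms @ 6 + 323.741ms (3/4)
5. 2913.669ms @ 27/4 + 323.741ms (3/4)
6. 3237.41ms @ 15/2 + 647.482ms (3/2)

note 6 onset = 15/2b = 3237.41ms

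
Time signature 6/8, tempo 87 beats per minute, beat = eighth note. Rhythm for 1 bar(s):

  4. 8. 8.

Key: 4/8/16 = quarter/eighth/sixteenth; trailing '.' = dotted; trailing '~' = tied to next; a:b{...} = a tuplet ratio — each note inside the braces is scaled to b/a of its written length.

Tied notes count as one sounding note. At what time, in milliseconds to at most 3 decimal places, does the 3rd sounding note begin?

1. 0.0ms @ 0 + 2068.966ms (3)
2. 2068.966ms @ 3 + 1034.483ms (3/2)
3. 3103.448ms @ 9/2 + 1034.483ms (3/2)

note 3 onset = 9/2b = 3103.448ms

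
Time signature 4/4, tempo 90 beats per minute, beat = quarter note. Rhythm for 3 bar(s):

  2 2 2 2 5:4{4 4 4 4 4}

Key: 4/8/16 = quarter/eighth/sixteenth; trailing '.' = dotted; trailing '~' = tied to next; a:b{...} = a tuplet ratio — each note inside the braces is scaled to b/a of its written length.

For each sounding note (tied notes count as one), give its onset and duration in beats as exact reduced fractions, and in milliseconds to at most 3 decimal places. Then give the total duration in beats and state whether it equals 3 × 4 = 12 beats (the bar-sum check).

1) 0.0ms=0b +1333.333ms=2b
2) 1333.333ms=2b +1333.333ms=2b
3) 2666.667ms=4b +1333.333ms=2b
4) 4000.0ms=6b +1333.333ms=2b
5) 5333.333ms=8b +533.333ms=4/5b
6) 5866.667ms=44/5b +533.333ms=4/5b
7) 6400.0ms=48/5b +533.333ms=4/5b
8) 6933.333ms=52/5b +533.333ms=4/5b
9) 7466.667ms=56/5b +533.333ms=4/5b
Σ=12b of 12 (90bpm 4/4) — PASS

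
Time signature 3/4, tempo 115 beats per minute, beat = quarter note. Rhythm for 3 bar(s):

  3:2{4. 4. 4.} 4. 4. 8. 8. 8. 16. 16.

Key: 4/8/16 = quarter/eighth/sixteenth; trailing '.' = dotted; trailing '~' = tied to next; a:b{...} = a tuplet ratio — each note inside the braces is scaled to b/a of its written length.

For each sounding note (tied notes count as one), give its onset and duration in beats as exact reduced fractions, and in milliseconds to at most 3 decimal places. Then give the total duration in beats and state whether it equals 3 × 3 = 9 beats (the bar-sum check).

1) 0.0ms=0b +521.739ms=1b
2) 521.739ms=1b +521.739ms=1b
3) 1043.478ms=2b +521.739ms=1b
4) 1565.217ms=3b +782.609ms=3/2b
5) 2347.826ms=9/2b +782.609ms=3/2b
6) 3130.435ms=6b +391.304ms=3/4b
7) 3521.739ms=27/4b +391.304ms=3/4b
8) 3913.043ms=15/2b +391.304ms=3/4b
9) 4304.348ms=33/4b +195.652ms=3/8b
10) 4500.0ms=69/8b +195.652ms=3/8b
Σ=9b of 9 (115bpm 3/4) — PASS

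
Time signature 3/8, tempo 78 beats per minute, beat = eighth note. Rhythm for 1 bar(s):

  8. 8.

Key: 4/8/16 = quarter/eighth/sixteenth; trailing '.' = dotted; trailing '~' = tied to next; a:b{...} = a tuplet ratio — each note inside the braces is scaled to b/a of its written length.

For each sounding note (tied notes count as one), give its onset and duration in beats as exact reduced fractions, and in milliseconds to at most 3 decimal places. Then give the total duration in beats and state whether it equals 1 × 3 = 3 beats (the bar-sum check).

1) 0.0ms=0b +1153.846ms=3/2b
2) 1153.846ms=3/2b +1153.846ms=3/2b
Σ=3b of 3 (78bpm 3/8) — PASS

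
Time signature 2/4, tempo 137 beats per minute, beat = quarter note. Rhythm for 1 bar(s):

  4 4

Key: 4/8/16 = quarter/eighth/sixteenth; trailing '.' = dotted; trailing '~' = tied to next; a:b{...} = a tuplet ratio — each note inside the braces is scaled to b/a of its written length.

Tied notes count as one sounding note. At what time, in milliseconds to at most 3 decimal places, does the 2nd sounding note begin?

1. 0.0ms @ 0 + 437.956ms (1)
2. 437.956ms @ 1 + 437.956ms (1)

note 2 onset = 1b = 437.956ms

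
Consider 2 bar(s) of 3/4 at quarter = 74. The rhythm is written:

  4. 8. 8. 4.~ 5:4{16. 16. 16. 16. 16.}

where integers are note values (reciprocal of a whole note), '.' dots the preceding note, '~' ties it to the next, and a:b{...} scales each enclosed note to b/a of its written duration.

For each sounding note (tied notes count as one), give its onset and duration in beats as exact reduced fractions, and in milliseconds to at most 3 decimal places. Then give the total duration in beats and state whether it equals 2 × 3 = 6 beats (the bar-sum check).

1) 0.0ms=0b +1216.216ms=3/2b
2) 1216.216ms=3/2b +608.108ms=3/4b
3) 1824.324ms=9/4b +608.108ms=3/4b
4) 2432.432ms=3b +1459.459ms=9/5b
5) 3891.892ms=24/5b +243.243ms=3/10b
6) 4135.135ms=51/10b +243.243ms=3/10b
7) 4378.378ms=27/5b +243.243ms=3/10b
8) 4621.622ms=57/10b +243.243ms=3/10b
Σ=6b of 6 (74bpm 3/4) — PASS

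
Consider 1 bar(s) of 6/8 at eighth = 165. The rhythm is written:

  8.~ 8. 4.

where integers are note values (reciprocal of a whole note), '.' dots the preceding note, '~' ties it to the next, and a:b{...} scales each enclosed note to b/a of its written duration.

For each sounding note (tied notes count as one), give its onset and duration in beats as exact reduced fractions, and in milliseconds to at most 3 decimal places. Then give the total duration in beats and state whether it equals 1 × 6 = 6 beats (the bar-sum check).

1) 0.0ms=0b +1090.909ms=3b
2) 1090.909ms=3b +1090.909ms=3b
Σ=6b of 6 (165bpm 6/8) — PASS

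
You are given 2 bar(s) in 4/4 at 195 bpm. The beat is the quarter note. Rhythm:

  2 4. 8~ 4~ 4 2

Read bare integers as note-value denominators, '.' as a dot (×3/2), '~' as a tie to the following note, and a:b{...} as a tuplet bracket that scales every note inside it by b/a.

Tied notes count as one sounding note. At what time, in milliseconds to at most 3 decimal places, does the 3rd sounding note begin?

1. 0.0ms @ 0 + 615.385ms (2)
2. 615.385ms @ 2 + 461.538ms (3/2)
3. 1076.923ms @ 7/2 + 769.231ms (5/2)
4. 1846.154ms @ 6 + 615.385ms (2)

note 3 onset = 7/2b = 1076.923ms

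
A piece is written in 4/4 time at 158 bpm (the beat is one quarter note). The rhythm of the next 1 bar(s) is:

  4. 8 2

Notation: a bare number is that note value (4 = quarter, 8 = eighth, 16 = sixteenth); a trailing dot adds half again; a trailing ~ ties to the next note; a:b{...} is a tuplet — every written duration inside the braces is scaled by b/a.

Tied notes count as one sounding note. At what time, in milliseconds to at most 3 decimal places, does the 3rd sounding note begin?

1. 0.0ms @ 0 + 569.62ms (3/2)
2. 569.62ms @ 3/2 + 189.873ms (1/2)
3. 759.494ms @ 2 + 759.494ms (2)

note 3 onset = 2b = 759.494ms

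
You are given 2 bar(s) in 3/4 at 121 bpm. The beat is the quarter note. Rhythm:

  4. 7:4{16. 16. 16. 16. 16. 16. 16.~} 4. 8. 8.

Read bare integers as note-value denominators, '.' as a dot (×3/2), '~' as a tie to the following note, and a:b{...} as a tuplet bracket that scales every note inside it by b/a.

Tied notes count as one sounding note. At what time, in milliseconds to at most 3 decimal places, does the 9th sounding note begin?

1. 0.0ms @ 0 + 743.802ms (3/2)
2. 743.802ms @ 3/2 + 106.257ms (3/14)
3. 850.059ms @ 12/7 + 106.257ms (3/14)
4. 956.316ms @ 27/14 + 106.257ms (3/14)
5. 1062.574ms @ 15/7 + 106.257ms (3/14)
6. 1168.831ms @ 33/14 + 106.257ms (3/14)
7. 1275.089ms @ 18/7 + 106.257ms (3/14)
8. 1381.346ms @ 39/14 + 850.059ms (12/7)
9. 2231.405ms @ 9/2 + 371.901ms (3/4)
10. 2603.306ms @ 21/4 + 371.901ms (3/4)

note 9 onset = 9/2b = 2231.405ms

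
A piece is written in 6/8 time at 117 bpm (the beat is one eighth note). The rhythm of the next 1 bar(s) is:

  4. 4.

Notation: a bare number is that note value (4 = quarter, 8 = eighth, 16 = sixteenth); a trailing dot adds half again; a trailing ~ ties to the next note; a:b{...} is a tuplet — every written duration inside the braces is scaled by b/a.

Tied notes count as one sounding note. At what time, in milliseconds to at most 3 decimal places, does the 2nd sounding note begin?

1. 0.0ms @ 0 + 1538.462ms (3)
2. 1538.462ms @ 3 + 1538.462ms (3)

note 2 onset = 3b = 1538.462ms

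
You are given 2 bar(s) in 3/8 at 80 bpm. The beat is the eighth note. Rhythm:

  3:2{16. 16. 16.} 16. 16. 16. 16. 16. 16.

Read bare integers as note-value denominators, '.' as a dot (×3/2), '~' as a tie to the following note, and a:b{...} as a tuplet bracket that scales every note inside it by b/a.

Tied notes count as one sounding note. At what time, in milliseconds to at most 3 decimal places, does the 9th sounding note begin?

1. 0.0ms @ 0 + 375.0ms (1/2)
2. 375.0ms @ 1/2 + 375.0ms (1/2)
3. 750.0ms @ 1 + 375.0ms (1/2)
4. 1125.0ms @ 3/2 + 562.5ms (3/4)
5. 1687.5ms @ 9/4 + 562.5ms (3/4)
6. 2250.0ms @ 3 + 562.5ms (3/4)
7. 2812.5ms @ 15/4 + 562.5ms (3/4)
8. 3375.0ms @ 9/2 + 562.5ms (3/4)
9. 3937.5ms @ 21/4 + 562.5ms (3/4)

note 9 onset = 21/4b = 3937.5ms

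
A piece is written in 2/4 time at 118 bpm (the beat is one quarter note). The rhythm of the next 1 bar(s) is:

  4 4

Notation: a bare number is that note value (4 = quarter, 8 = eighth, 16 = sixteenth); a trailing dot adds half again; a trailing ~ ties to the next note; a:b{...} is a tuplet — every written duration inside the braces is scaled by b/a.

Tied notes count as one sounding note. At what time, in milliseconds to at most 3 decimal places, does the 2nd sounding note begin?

1. 0.0ms @ 0 + 508.475ms (1)
2. 508.475ms @ 1 + 508.475ms (1)

note 2 onset = 1b = 508.475ms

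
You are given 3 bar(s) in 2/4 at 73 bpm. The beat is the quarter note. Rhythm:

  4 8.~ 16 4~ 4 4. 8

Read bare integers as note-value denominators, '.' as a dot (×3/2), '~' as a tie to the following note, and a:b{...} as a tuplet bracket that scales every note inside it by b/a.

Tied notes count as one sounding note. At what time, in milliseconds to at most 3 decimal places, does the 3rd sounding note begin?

note 3 onset = 2b = 1643.836ms

1. 0.0ms @ 0 + 821.918ms (1)
2. 821.918ms @ 1 + 821.918ms (1)
3. 1643.836ms @ 2 + 1643.836ms (2)
4. 3287.671ms @ 4 + 1232.877ms (3/2)
5. 4520.548ms @ 11/2 + 410.959ms (1/2)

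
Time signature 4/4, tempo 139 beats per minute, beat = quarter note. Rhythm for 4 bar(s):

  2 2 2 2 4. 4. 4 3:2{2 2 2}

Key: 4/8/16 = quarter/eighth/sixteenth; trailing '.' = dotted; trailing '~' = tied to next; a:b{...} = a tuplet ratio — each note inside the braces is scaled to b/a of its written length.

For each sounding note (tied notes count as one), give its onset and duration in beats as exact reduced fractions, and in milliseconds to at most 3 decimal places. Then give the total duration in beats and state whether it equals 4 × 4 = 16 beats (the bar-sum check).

1) 0.0ms=0b +863.309ms=2b
2) 863.309ms=2b +863.309ms=2b
3) 1726.619ms=4b +863.309ms=2b
4) 2589.928ms=6b +863.309ms=2b
5) 3453.237ms=8b +647.482ms=3/2b
6) 4100.719ms=19/2b +647.482ms=3/2b
7) 4748.201ms=11b +431.655ms=1b
8) 5179.856ms=12b +575.54ms=4/3b
9) 5755.396ms=40/3b +575.54ms=4/3b
10) 6330.935ms=44/3b +575.54ms=4/3b
Σ=16b of 16 (139bpm 4/4) — PASS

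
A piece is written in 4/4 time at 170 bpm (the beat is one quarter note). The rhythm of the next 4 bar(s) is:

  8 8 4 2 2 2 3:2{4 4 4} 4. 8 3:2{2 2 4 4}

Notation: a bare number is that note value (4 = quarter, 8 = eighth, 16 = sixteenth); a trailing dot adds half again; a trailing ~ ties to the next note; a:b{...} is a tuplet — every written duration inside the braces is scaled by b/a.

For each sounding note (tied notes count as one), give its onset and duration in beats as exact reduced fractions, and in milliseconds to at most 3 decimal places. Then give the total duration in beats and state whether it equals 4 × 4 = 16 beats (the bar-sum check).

1) 0.0ms=0b +176.471ms=1/2b
2) 176.471ms=1/2b +176.471ms=1/2b
3) 352.941ms=1b +352.941ms=1b
4) 705.882ms=2b +705.882ms=2b
5) 1411.765ms=4b +705.882ms=2b
6) 2117.647ms=6b +705.882ms=2b
7) 2823.529ms=8b +235.294ms=2/3b
8) 3058.824ms=26/3b +235.294ms=2/3b
9) 3294.118ms=28/3b +235.294ms=2/3b
10) 3529.412ms=10b +529.412ms=3/2b
11) 4058.824ms=23/2b +176.471ms=1/2b
12) 4235.294ms=12b +470.588ms=4/3b
13) 4705.882ms=40/3b +470.588ms=4/3b
14) 5176.471ms=44/3b +235.294ms=2/3b
15) 5411.765ms=46/3b +235.294ms=2/3b
Σ=16b of 16 (170bpm 4/4) — PASS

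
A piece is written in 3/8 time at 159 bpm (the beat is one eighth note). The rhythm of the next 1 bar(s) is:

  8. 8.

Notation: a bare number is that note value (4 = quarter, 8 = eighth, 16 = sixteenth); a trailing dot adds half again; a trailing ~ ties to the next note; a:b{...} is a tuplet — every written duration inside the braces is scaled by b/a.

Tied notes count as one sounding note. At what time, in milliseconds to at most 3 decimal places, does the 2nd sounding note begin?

note 2 onset = 3/2b = 566.038ms

1. 0.0ms @ 0 + 566.038ms (3/2)
2. 566.038ms @ 3/2 + 566.038ms (3/2)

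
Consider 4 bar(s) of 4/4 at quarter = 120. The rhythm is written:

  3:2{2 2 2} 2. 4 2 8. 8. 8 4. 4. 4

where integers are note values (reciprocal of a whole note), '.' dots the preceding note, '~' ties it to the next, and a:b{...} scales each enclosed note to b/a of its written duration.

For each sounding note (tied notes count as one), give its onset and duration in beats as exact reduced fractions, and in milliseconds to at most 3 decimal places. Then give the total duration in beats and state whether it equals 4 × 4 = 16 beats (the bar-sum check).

1) 0.0ms=0b +666.667ms=4/3b
2) 666.667ms=4/3b +666.667ms=4/3b
3) 1333.333ms=8/3b +666.667ms=4/3b
4) 2000.0ms=4b +1500.0ms=3b
5) 3500.0ms=7b +500.0ms=1b
6) 4000.0ms=8b +1000.0ms=2b
7) 5000.0ms=10b +375.0ms=3/4b
8) 5375.0ms=43/4b +375.0ms=3/4b
9) 5750.0ms=23/2b +250.0ms=1/2b
10) 6000.0ms=12b +750.0ms=3/2b
11) 6750.0ms=27/2b +750.0ms=3/2b
12) 7500.0ms=15b +500.0ms=1b
Σ=16b of 16 (120bpm 4/4) — PASS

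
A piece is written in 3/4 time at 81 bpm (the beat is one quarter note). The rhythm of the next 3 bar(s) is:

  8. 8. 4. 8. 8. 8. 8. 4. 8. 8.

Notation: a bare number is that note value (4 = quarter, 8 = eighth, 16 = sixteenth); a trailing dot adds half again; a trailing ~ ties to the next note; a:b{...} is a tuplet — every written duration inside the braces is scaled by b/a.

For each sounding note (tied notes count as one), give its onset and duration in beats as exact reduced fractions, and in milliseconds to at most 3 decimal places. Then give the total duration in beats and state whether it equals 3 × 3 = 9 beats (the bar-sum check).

1) 0.0ms=0b +555.556ms=3/4b
2) 555.556ms=3/4b +555.556ms=3/4b
3) 1111.111ms=3/2b +1111.111ms=3/2b
4) 2222.222ms=3b +555.556ms=3/4b
5) 2777.778ms=15/4b +555.556ms=3/4b
6) 3333.333ms=9/2b +555.556ms=3/4b
7) 3888.889ms=21/4b +555.556ms=3/4b
8) 4444.444ms=6b +1111.111ms=3/2b
9) 5555.556ms=15/2b +555.556ms=3/4b
10) 6111.111ms=33/4b +555.556ms=3/4b
Σ=9b of 9 (81bpm 3/4) — PASS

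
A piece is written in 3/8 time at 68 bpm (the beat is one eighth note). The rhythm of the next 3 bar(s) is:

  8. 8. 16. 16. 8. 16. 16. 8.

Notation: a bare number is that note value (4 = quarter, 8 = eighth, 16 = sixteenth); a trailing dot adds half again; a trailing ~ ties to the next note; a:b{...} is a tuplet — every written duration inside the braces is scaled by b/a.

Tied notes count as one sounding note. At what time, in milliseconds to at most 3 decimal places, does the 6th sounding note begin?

note 6 onset = 6b = 5294.118ms

1. 0.0ms @ 0 + 1323.529ms (3/2)
2. 1323.529ms @ 3/2 + 1323.529ms (3/2)
3. 2647.059ms @ 3 + 661.765ms (3/4)
4. 3308.824ms @ 15/4 + 661.765ms (3/4)
5. 3970.588ms @ 9/2 + 1323.529ms (3/2)
6. 5294.118ms @ 6 + 661.765ms (3/4)
7. 5955.882ms @ 27/4 + 661.765ms (3/4)
8. 6617.647ms @ 15/2 + 1323.529ms (3/2)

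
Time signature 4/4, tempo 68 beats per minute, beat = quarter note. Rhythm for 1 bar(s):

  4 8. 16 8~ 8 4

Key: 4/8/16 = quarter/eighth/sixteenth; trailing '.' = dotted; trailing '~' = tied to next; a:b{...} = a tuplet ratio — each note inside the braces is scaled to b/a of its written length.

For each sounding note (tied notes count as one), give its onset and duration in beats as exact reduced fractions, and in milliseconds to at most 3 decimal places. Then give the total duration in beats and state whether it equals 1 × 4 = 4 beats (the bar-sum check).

1) 0.0ms=0b +882.353ms=1b
2) 882.353ms=1b +661.765ms=3/4b
3) 1544.118ms=7/4b +220.588ms=1/4b
4) 1764.706ms=2b +882.353ms=1b
5) 2647.059ms=3b +882.353ms=1b
Σ=4b of 4 (68bpm 4/4) — PASS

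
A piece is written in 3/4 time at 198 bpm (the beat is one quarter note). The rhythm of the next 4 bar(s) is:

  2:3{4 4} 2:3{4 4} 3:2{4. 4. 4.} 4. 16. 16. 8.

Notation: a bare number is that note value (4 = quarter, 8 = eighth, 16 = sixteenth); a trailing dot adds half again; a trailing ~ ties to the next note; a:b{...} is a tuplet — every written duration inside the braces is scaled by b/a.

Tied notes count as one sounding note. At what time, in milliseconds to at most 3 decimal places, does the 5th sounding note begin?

1. 0.0ms @ 0 + 454.545ms (3/2)
2. 454.545ms @ 3/2 + 454.545ms (3/2)
3. 909.091ms @ 3 + 454.545ms (3/2)
4. 1363.636ms @ 9/2 + 454.545ms (3/2)
5. 1818.182ms @ 6 + 303.03ms (1)
6. 2121.212ms @ 7 + 303.03ms (1)
7. 2424.242ms @ 8 + 303.03ms (1)
8. 2727.273ms @ 9 + 454.545ms (3/2)
9. 3181.818ms @ 21/2 + 113.636ms (3/8)
10. 3295.455ms @ 87/8 + 113.636ms (3/8)
11. 3409.091ms @ 45/4 + 227.273ms (3/4)

note 5 onset = 6b = 1818.182ms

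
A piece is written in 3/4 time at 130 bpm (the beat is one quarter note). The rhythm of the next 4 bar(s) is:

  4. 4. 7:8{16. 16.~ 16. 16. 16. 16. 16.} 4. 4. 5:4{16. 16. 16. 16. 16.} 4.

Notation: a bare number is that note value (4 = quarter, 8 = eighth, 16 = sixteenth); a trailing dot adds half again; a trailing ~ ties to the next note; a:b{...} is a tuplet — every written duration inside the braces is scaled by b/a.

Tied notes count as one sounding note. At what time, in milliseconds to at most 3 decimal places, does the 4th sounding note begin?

1. 0.0ms @ 0 + 692.308ms (3/2)
2. 692.308ms @ 3/2 + 692.308ms (3/2)
3. 1384.615ms @ 3 + 197.802ms (3/7)
4. 1582.418ms @ 24/7 + 395.604ms (6/7)
5. 1978.022ms @ 30/7 + 197.802ms (3/7)
6. 2175.824ms @ 33/7 + 197.802ms (3/7)
7. 2373.626ms @ 36/7 + 197.802ms (3/7)
8. 2571.429ms @ 39/7 + 197.802ms (3/7)
9. 2769.231ms @ 6 + 692.308ms (3/2)
10. 3461.538ms @ 15/2 + 692.308ms (3/2)
11. 4153.846ms @ 9 + 138.462ms (3/10)
12. 4292.308ms @ 93/10 + 138.462ms (3/10)
13. 4430.769ms @ 48/5 + 138.462ms (3/10)
14. 4569.231ms @ 99/10 + 138.462ms (3/10)
15. 4707.692ms @ 51/5 + 138.462ms (3/10)
16. 4846.154ms @ 21/2 + 692.308ms (3/2)

note 4 onset = 24/7b = 1582.418ms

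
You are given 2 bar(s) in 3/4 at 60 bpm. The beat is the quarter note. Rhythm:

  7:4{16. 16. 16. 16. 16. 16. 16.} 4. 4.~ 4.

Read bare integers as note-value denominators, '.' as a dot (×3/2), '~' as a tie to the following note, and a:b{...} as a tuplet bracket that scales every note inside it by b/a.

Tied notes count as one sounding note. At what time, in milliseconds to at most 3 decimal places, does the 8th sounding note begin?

note 8 onset = 3/2b = 1500.0ms

1. 0.0ms @ 0 + 214.286ms (3/14)
2. 214.286ms @ 3/14 + 214.286ms (3/14)
3. 428.571ms @ 3/7 + 214.286ms (3/14)
4. 642.857ms @ 9/14 + 214.286ms (3/14)
5. 857.143ms @ 6/7 + 214.286ms (3/14)
6. 1071.429ms @ 15/14 + 214.286ms (3/14)
7. 1285.714ms @ 9/7 + 214.286ms (3/14)
8. 1500.0ms @ 3/2 + 1500.0ms (3/2)
9. 3000.0ms @ 3 + 3000.0ms (3)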